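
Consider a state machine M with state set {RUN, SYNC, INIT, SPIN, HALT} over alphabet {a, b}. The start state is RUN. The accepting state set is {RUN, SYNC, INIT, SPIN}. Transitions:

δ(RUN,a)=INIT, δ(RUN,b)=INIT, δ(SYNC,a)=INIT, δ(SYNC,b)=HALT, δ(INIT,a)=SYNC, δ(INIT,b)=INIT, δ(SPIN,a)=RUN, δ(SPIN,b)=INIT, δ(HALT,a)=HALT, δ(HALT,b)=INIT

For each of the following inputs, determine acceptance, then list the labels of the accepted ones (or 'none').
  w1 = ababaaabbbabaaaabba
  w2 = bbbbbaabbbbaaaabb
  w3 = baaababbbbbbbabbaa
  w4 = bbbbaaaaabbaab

w1, w2, w3, w4

w1: RUN → INIT → INIT → SYNC → HALT → HALT → HALT → HALT → INIT → INIT → INIT → SYNC → HALT → HALT → HALT → HALT → HALT → INIT → INIT → SYNC  → end SYNC, accepted
w2: RUN → INIT → INIT → INIT → INIT → INIT → SYNC → INIT → INIT → INIT → INIT → INIT → SYNC → INIT → SYNC → INIT → INIT → INIT  → end INIT, accepted
w3: RUN → INIT → SYNC → INIT → SYNC → HALT → HALT → INIT → INIT → INIT → INIT → INIT → INIT → INIT → SYNC → HALT → INIT → SYNC → INIT  → end INIT, accepted
w4: RUN → INIT → INIT → INIT → INIT → SYNC → INIT → SYNC → INIT → SYNC → HALT → INIT → SYNC → INIT → INIT  → end INIT, accepted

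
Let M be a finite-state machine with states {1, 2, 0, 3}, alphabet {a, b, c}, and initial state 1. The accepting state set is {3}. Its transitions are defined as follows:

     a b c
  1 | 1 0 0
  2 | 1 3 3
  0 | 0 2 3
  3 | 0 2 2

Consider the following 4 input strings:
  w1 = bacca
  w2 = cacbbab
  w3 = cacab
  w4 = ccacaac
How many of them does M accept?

w1: Trace: 1 -b-> 0 -a-> 0 -c-> 3 -c-> 2 -a-> 1  → end 1, rejected
w2: Trace: 1 -c-> 0 -a-> 0 -c-> 3 -b-> 2 -b-> 3 -a-> 0 -b-> 2  → end 2, rejected
w3: Trace: 1 -c-> 0 -a-> 0 -c-> 3 -a-> 0 -b-> 2  → end 2, rejected
w4: Trace: 1 -c-> 0 -c-> 3 -a-> 0 -c-> 3 -a-> 0 -a-> 0 -c-> 3  → end 3, accepted

1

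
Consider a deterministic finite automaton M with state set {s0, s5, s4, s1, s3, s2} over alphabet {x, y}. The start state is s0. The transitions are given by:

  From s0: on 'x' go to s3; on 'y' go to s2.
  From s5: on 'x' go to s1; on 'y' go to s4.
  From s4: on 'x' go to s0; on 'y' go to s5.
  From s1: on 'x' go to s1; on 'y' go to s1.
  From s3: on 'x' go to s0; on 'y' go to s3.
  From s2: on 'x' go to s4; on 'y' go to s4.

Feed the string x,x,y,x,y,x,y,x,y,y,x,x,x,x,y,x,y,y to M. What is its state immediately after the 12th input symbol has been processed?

start at s0
read 'x': s0 → s3
read 'x': s3 → s0
read 'y': s0 → s2
read 'x': s2 → s4
read 'y': s4 → s5
read 'x': s5 → s1
read 'y': s1 → s1
read 'x': s1 → s1
read 'y': s1 → s1
read 'y': s1 → s1
read 'x': s1 → s1
read 'x': s1 → s1
After 12 symbols: s1.

s1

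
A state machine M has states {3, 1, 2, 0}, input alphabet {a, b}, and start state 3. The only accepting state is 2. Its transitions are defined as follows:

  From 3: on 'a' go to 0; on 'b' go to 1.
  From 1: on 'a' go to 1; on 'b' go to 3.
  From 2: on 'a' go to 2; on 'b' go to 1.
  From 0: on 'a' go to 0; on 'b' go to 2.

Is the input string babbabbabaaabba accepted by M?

Trace: 3 -b-> 1 -a-> 1 -b-> 3 -b-> 1 -a-> 1 -b-> 3 -b-> 1 -a-> 1 -b-> 3 -a-> 0 -a-> 0 -a-> 0 -b-> 2 -b-> 1 -a-> 1
End state 1 is not accepting.

No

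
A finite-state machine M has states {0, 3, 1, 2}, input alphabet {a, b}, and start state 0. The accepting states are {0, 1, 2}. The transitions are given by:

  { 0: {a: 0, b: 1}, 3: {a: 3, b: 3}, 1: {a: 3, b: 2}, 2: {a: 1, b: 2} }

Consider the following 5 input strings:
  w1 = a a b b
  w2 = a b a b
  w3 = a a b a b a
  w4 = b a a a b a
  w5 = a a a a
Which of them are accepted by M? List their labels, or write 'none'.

w1, w5

w1: Trace: 0 -a-> 0 -a-> 0 -b-> 1 -b-> 2  → end 2, accepted
w2: Trace: 0 -a-> 0 -b-> 1 -a-> 3 -b-> 3  → end 3, rejected
w3: Trace: 0 -a-> 0 -a-> 0 -b-> 1 -a-> 3 -b-> 3 -a-> 3  → end 3, rejected
w4: Trace: 0 -b-> 1 -a-> 3 -a-> 3 -a-> 3 -b-> 3 -a-> 3  → end 3, rejected
w5: Trace: 0 -a-> 0 -a-> 0 -a-> 0 -a-> 0  → end 0, accepted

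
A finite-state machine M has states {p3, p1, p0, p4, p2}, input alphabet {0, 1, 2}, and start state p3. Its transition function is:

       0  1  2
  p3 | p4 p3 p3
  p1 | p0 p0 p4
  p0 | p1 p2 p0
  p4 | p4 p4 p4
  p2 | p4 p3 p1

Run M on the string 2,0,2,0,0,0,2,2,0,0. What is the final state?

Trace: p3 -2-> p3 -0-> p4 -2-> p4 -0-> p4 -0-> p4 -0-> p4 -2-> p4 -2-> p4 -0-> p4 -0-> p4

p4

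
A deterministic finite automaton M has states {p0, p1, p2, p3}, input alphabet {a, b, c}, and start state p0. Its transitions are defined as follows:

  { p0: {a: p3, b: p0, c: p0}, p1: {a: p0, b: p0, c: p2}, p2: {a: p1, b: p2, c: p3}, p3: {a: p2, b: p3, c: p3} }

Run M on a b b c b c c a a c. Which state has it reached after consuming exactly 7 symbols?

p3

Trace: p0 -a-> p3 -b-> p3 -b-> p3 -c-> p3 -b-> p3 -c-> p3 -c-> p3
After 7 symbols: p3.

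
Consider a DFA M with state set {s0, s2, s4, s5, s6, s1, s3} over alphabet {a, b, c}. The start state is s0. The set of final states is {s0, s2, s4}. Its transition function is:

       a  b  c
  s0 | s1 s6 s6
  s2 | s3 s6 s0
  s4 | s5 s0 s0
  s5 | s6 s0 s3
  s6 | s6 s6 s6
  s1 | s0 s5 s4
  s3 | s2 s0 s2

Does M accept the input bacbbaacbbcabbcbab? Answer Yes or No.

No

Trace: s0 -b-> s6 -a-> s6 -c-> s6 -b-> s6 -b-> s6 -a-> s6 -a-> s6 -c-> s6 -b-> s6 -b-> s6 -c-> s6 -a-> s6 -b-> s6 -b-> s6 -c-> s6 -b-> s6 -a-> s6 -b-> s6
End state s6 is not accepting.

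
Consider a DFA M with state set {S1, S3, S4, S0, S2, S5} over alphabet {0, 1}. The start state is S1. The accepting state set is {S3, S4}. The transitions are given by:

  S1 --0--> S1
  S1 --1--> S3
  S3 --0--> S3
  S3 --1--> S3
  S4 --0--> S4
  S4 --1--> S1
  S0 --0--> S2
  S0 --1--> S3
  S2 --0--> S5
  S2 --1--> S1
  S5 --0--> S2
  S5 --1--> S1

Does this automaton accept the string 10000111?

Yes

S1 → S3 → S3 → S3 → S3 → S3 → S3 → S3 → S3
End state S3 is accepting.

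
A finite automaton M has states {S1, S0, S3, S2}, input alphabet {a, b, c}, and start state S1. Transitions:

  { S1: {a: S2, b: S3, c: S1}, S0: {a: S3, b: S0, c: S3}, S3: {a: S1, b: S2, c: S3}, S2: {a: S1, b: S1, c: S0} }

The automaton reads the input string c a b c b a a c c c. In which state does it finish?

start at S1
read 'c': S1 → S1
read 'a': S1 → S2
read 'b': S2 → S1
read 'c': S1 → S1
read 'b': S1 → S3
read 'a': S3 → S1
read 'a': S1 → S2
read 'c': S2 → S0
read 'c': S0 → S3
read 'c': S3 → S3

S3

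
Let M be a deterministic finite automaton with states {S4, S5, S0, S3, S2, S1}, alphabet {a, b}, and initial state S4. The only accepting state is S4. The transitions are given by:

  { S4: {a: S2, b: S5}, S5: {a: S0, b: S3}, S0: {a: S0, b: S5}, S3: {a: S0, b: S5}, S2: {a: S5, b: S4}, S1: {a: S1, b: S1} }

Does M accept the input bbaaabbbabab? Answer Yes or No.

Trace: S4 -b-> S5 -b-> S3 -a-> S0 -a-> S0 -a-> S0 -b-> S5 -b-> S3 -b-> S5 -a-> S0 -b-> S5 -a-> S0 -b-> S5
End state S5 is not accepting.

No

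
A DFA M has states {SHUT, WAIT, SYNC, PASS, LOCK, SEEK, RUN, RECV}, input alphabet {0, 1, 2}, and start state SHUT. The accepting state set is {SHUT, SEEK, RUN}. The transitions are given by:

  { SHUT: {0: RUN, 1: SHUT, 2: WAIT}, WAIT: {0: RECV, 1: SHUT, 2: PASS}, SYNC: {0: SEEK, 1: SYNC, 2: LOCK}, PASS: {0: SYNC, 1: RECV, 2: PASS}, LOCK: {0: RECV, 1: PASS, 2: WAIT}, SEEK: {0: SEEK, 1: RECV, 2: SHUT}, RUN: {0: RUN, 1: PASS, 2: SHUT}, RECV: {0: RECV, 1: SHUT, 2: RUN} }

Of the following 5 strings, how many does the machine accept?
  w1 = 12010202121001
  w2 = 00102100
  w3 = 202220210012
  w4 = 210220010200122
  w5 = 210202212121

w1: SHUT → SHUT → WAIT → RECV → SHUT → RUN → SHUT → RUN → SHUT → SHUT → WAIT → SHUT → RUN → RUN → PASS  → end PASS, rejected
w2: SHUT → RUN → RUN → PASS → SYNC → LOCK → PASS → SYNC → SEEK  → end SEEK, accepted
w3: SHUT → WAIT → RECV → RUN → SHUT → WAIT → RECV → RUN → PASS → SYNC → SEEK → RECV → RUN  → end RUN, accepted
w4: SHUT → WAIT → SHUT → RUN → SHUT → WAIT → RECV → RECV → SHUT → RUN → SHUT → RUN → RUN → PASS → PASS → PASS  → end PASS, rejected
w5: SHUT → WAIT → SHUT → RUN → SHUT → RUN → SHUT → WAIT → SHUT → WAIT → SHUT → WAIT → SHUT  → end SHUT, accepted

3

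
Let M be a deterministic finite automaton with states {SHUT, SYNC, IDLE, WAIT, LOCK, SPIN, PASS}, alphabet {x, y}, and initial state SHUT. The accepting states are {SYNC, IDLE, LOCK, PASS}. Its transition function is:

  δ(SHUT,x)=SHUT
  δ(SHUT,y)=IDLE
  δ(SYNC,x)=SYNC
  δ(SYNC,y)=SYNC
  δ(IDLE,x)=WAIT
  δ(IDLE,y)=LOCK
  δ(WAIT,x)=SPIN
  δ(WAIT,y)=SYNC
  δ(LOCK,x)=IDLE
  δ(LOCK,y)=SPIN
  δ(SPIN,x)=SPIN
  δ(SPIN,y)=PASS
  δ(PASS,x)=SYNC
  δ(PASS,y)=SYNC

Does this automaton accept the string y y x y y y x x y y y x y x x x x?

Yes

Trace: SHUT -y-> IDLE -y-> LOCK -x-> IDLE -y-> LOCK -y-> SPIN -y-> PASS -x-> SYNC -x-> SYNC -y-> SYNC -y-> SYNC -y-> SYNC -x-> SYNC -y-> SYNC -x-> SYNC -x-> SYNC -x-> SYNC -x-> SYNC
End state SYNC is accepting.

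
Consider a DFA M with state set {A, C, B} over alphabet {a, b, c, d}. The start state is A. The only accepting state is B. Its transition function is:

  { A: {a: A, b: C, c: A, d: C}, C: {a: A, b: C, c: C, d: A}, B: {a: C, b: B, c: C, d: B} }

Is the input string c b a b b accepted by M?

No

Trace: A -c-> A -b-> C -a-> A -b-> C -b-> C
End state C is not accepting.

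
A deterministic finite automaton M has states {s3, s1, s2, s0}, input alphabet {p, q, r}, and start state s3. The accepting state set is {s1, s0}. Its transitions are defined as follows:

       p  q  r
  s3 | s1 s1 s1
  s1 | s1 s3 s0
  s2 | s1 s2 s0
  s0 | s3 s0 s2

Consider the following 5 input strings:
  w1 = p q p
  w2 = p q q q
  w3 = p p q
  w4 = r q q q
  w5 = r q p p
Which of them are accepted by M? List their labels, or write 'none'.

w1: Trace: s3 -p-> s1 -q-> s3 -p-> s1  → end s1, accepted
w2: Trace: s3 -p-> s1 -q-> s3 -q-> s1 -q-> s3  → end s3, rejected
w3: Trace: s3 -p-> s1 -p-> s1 -q-> s3  → end s3, rejected
w4: Trace: s3 -r-> s1 -q-> s3 -q-> s1 -q-> s3  → end s3, rejected
w5: Trace: s3 -r-> s1 -q-> s3 -p-> s1 -p-> s1  → end s1, accepted

w1, w5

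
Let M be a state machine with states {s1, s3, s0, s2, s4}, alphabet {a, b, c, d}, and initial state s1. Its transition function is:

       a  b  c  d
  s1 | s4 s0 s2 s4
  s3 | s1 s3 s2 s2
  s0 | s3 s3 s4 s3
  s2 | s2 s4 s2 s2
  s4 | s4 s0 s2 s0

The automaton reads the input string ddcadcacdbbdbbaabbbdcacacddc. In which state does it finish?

s2

start at s1
read 'd': s1 → s4
read 'd': s4 → s0
read 'c': s0 → s4
read 'a': s4 → s4
read 'd': s4 → s0
read 'c': s0 → s4
read 'a': s4 → s4
read 'c': s4 → s2
read 'd': s2 → s2
read 'b': s2 → s4
read 'b': s4 → s0
read 'd': s0 → s3
read 'b': s3 → s3
read 'b': s3 → s3
read 'a': s3 → s1
read 'a': s1 → s4
read 'b': s4 → s0
read 'b': s0 → s3
read 'b': s3 → s3
read 'd': s3 → s2
read 'c': s2 → s2
read 'a': s2 → s2
read 'c': s2 → s2
read 'a': s2 → s2
read 'c': s2 → s2
read 'd': s2 → s2
read 'd': s2 → s2
read 'c': s2 → s2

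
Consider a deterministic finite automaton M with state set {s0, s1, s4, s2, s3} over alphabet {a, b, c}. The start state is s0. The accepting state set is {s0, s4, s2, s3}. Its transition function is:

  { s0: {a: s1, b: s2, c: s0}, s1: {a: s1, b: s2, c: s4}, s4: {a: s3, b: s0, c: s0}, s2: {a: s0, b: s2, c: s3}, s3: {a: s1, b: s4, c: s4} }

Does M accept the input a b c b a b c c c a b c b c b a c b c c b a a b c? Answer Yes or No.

s0 → s1 → s2 → s3 → s4 → s3 → s4 → s0 → s0 → s0 → s1 → s2 → s3 → s4 → s0 → s2 → s0 → s0 → s2 → s3 → s4 → s0 → s1 → s1 → s2 → s3
End state s3 is accepting.

Yes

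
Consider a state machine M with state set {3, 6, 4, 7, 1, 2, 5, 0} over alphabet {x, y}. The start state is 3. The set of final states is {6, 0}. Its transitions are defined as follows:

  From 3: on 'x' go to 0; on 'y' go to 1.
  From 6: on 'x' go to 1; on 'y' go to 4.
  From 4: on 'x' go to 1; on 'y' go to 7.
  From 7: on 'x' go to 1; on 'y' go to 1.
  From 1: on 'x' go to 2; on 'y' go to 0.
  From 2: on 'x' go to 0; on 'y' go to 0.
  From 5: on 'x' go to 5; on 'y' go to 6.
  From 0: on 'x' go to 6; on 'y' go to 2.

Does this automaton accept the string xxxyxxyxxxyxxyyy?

Yes

start at 3
read 'x': 3 → 0
read 'x': 0 → 6
read 'x': 6 → 1
read 'y': 1 → 0
read 'x': 0 → 6
read 'x': 6 → 1
read 'y': 1 → 0
read 'x': 0 → 6
read 'x': 6 → 1
read 'x': 1 → 2
read 'y': 2 → 0
read 'x': 0 → 6
read 'x': 6 → 1
read 'y': 1 → 0
read 'y': 0 → 2
read 'y': 2 → 0
End state 0 is accepting.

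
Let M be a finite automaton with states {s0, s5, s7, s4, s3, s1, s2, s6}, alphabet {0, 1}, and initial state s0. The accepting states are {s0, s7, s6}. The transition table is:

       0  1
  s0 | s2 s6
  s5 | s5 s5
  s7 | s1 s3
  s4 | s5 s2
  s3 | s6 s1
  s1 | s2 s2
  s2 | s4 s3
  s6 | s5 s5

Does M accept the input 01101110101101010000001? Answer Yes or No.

start at s0
read '0': s0 → s2
read '1': s2 → s3
read '1': s3 → s1
read '0': s1 → s2
read '1': s2 → s3
read '1': s3 → s1
read '1': s1 → s2
read '0': s2 → s4
read '1': s4 → s2
read '0': s2 → s4
read '1': s4 → s2
read '1': s2 → s3
read '0': s3 → s6
read '1': s6 → s5
read '0': s5 → s5
read '1': s5 → s5
read '0': s5 → s5
read '0': s5 → s5
read '0': s5 → s5
read '0': s5 → s5
read '0': s5 → s5
read '0': s5 → s5
read '1': s5 → s5
End state s5 is not accepting.

No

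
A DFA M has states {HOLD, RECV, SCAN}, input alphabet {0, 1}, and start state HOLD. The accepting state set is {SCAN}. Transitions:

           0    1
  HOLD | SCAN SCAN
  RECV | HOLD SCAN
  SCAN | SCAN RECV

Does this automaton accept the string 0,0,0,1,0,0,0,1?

HOLD → SCAN → SCAN → SCAN → RECV → HOLD → SCAN → SCAN → RECV
End state RECV is not accepting.

No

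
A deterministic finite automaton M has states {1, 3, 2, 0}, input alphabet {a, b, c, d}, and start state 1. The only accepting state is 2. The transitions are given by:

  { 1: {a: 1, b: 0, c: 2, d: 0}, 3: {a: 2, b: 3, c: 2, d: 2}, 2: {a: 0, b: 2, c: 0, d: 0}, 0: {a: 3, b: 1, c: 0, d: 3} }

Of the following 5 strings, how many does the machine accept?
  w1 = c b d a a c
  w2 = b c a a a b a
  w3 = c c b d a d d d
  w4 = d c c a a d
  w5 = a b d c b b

1

w1: 1 → 2 → 2 → 0 → 3 → 2 → 0  → end 0, rejected
w2: 1 → 0 → 0 → 3 → 2 → 0 → 1 → 1  → end 1, rejected
w3: 1 → 2 → 0 → 1 → 0 → 3 → 2 → 0 → 3  → end 3, rejected
w4: 1 → 0 → 0 → 0 → 3 → 2 → 0  → end 0, rejected
w5: 1 → 1 → 0 → 3 → 2 → 2 → 2  → end 2, accepted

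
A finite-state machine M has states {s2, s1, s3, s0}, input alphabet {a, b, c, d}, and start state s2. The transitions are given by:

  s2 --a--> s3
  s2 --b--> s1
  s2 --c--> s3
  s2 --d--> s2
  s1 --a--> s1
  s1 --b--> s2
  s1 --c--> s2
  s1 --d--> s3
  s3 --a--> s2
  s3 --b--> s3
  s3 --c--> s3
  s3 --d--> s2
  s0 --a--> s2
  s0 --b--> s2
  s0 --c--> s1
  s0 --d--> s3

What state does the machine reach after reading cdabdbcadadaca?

start at s2
read 'c': s2 → s3
read 'd': s3 → s2
read 'a': s2 → s3
read 'b': s3 → s3
read 'd': s3 → s2
read 'b': s2 → s1
read 'c': s1 → s2
read 'a': s2 → s3
read 'd': s3 → s2
read 'a': s2 → s3
read 'd': s3 → s2
read 'a': s2 → s3
read 'c': s3 → s3
read 'a': s3 → s2

s2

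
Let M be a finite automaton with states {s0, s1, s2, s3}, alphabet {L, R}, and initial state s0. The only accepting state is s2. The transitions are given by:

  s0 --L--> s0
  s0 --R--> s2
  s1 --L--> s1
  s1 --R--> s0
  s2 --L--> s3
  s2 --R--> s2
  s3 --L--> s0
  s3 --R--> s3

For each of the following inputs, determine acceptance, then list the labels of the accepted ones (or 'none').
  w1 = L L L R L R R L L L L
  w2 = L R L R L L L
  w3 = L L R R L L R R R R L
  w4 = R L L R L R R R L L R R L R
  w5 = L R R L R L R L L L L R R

w1: s0 → s0 → s0 → s0 → s2 → s3 → s3 → s3 → s0 → s0 → s0 → s0  → end s0, rejected
w2: s0 → s0 → s2 → s3 → s3 → s0 → s0 → s0  → end s0, rejected
w3: s0 → s0 → s0 → s2 → s2 → s3 → s0 → s2 → s2 → s2 → s2 → s3  → end s3, rejected
w4: s0 → s2 → s3 → s0 → s2 → s3 → s3 → s3 → s3 → s0 → s0 → s2 → s2 → s3 → s3  → end s3, rejected
w5: s0 → s0 → s2 → s2 → s3 → s3 → s0 → s2 → s3 → s0 → s0 → s0 → s2 → s2  → end s2, accepted

w5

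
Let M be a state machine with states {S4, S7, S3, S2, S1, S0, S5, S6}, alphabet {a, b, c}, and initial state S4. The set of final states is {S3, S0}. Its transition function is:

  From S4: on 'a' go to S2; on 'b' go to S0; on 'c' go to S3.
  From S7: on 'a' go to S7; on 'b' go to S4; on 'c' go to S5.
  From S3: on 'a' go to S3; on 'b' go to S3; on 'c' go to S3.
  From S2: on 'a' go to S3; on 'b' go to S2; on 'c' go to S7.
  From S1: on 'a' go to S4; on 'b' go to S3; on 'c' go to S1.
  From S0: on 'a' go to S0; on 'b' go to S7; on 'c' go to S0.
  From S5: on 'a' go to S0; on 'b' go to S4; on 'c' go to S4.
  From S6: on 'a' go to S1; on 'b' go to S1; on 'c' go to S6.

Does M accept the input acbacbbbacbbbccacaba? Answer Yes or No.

No

Trace: S4 -a-> S2 -c-> S7 -b-> S4 -a-> S2 -c-> S7 -b-> S4 -b-> S0 -b-> S7 -a-> S7 -c-> S5 -b-> S4 -b-> S0 -b-> S7 -c-> S5 -c-> S4 -a-> S2 -c-> S7 -a-> S7 -b-> S4 -a-> S2
End state S2 is not accepting.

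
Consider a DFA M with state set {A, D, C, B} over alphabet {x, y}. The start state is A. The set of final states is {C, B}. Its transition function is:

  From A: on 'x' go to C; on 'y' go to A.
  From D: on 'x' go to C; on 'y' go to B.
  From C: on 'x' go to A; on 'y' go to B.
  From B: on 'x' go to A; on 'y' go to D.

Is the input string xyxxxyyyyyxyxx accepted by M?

Yes

start at A
read 'x': A → C
read 'y': C → B
read 'x': B → A
read 'x': A → C
read 'x': C → A
read 'y': A → A
read 'y': A → A
read 'y': A → A
read 'y': A → A
read 'y': A → A
read 'x': A → C
read 'y': C → B
read 'x': B → A
read 'x': A → C
End state C is accepting.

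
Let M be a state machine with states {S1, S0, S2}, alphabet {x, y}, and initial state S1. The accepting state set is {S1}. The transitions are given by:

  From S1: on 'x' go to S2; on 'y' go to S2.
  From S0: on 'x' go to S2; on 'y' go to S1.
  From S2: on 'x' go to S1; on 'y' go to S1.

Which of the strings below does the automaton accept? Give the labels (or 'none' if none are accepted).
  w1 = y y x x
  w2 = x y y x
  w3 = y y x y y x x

w1, w2

w1: Trace: S1 -y-> S2 -y-> S1 -x-> S2 -x-> S1  → end S1, accepted
w2: Trace: S1 -x-> S2 -y-> S1 -y-> S2 -x-> S1  → end S1, accepted
w3: Trace: S1 -y-> S2 -y-> S1 -x-> S2 -y-> S1 -y-> S2 -x-> S1 -x-> S2  → end S2, rejected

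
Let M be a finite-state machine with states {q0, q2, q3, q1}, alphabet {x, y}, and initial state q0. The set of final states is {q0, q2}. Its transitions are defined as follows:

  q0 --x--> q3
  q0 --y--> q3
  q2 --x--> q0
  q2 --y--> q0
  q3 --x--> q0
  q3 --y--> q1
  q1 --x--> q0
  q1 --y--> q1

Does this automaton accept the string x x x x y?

No

q0 → q3 → q0 → q3 → q0 → q3
End state q3 is not accepting.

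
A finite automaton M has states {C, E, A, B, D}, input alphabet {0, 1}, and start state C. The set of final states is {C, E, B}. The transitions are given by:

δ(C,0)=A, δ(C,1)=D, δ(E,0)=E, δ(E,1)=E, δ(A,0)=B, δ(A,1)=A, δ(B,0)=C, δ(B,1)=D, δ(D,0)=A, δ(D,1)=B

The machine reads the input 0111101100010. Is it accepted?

start at C
read '0': C → A
read '1': A → A
read '1': A → A
read '1': A → A
read '1': A → A
read '0': A → B
read '1': B → D
read '1': D → B
read '0': B → C
read '0': C → A
read '0': A → B
read '1': B → D
read '0': D → A
End state A is not accepting.

No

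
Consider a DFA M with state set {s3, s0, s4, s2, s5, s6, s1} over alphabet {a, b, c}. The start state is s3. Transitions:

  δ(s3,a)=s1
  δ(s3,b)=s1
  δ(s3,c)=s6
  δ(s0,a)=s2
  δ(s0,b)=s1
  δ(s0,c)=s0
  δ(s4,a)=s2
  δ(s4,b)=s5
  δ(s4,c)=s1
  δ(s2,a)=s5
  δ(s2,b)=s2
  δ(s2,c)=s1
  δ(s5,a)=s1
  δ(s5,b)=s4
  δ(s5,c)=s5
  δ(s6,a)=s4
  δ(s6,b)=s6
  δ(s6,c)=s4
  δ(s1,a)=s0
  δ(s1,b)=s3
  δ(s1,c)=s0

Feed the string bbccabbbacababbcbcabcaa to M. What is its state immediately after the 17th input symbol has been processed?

Trace: s3 -b-> s1 -b-> s3 -c-> s6 -c-> s4 -a-> s2 -b-> s2 -b-> s2 -b-> s2 -a-> s5 -c-> s5 -a-> s1 -b-> s3 -a-> s1 -b-> s3 -b-> s1 -c-> s0 -b-> s1
After 17 symbols: s1.

s1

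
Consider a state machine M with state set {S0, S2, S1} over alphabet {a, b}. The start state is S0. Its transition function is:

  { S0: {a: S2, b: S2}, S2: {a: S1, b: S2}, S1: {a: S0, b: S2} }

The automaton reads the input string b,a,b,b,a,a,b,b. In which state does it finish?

S2

S0 → S2 → S1 → S2 → S2 → S1 → S0 → S2 → S2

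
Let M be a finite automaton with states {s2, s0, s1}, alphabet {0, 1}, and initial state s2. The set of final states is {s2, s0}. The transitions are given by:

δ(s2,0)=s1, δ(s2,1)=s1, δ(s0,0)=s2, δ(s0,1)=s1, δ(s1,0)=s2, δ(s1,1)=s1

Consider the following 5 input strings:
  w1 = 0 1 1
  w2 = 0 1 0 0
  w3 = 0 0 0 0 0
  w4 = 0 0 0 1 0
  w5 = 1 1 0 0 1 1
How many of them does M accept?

1

w1: Trace: s2 -0-> s1 -1-> s1 -1-> s1  → end s1, rejected
w2: Trace: s2 -0-> s1 -1-> s1 -0-> s2 -0-> s1  → end s1, rejected
w3: Trace: s2 -0-> s1 -0-> s2 -0-> s1 -0-> s2 -0-> s1  → end s1, rejected
w4: Trace: s2 -0-> s1 -0-> s2 -0-> s1 -1-> s1 -0-> s2  → end s2, accepted
w5: Trace: s2 -1-> s1 -1-> s1 -0-> s2 -0-> s1 -1-> s1 -1-> s1  → end s1, rejected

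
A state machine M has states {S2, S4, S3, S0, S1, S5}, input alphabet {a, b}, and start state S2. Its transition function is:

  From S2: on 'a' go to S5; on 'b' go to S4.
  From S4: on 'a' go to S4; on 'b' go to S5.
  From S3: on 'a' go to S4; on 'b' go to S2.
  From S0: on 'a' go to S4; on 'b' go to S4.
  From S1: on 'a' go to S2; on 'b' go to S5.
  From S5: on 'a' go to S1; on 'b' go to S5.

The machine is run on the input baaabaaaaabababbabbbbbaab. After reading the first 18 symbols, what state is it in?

Trace: S2 -b-> S4 -a-> S4 -a-> S4 -a-> S4 -b-> S5 -a-> S1 -a-> S2 -a-> S5 -a-> S1 -a-> S2 -b-> S4 -a-> S4 -b-> S5 -a-> S1 -b-> S5 -b-> S5 -a-> S1 -b-> S5
After 18 symbols: S5.

S5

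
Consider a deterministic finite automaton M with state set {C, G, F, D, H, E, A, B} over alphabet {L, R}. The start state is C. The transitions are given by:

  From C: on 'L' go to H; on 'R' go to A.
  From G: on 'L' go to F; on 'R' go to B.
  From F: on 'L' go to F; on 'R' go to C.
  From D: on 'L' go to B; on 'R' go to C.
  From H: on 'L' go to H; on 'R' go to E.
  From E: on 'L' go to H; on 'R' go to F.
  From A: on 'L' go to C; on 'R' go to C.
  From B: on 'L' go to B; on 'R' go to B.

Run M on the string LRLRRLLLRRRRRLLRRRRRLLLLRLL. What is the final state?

H

C → H → E → H → E → F → F → F → F → C → A → C → A → C → H → H → E → F → C → A → C → H → H → H → H → E → H → H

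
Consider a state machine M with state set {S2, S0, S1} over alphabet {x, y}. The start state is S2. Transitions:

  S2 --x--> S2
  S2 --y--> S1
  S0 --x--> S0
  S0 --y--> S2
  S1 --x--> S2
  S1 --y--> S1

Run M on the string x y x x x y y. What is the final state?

S1

start at S2
read 'x': S2 → S2
read 'y': S2 → S1
read 'x': S1 → S2
read 'x': S2 → S2
read 'x': S2 → S2
read 'y': S2 → S1
read 'y': S1 → S1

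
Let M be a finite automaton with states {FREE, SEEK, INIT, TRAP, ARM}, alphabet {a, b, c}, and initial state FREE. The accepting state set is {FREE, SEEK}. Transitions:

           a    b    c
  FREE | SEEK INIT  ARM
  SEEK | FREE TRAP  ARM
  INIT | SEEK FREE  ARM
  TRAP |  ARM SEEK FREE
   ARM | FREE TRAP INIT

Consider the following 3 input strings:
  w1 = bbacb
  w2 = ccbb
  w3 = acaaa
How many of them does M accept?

w1:
  start at FREE
  read 'b': FREE → INIT
  read 'b': INIT → FREE
  read 'a': FREE → SEEK
  read 'c': SEEK → ARM
  read 'b': ARM → TRAP
  end TRAP, rejected
w2:
  start at FREE
  read 'c': FREE → ARM
  read 'c': ARM → INIT
  read 'b': INIT → FREE
  read 'b': FREE → INIT
  end INIT, rejected
w3:
  start at FREE
  read 'a': FREE → SEEK
  read 'c': SEEK → ARM
  read 'a': ARM → FREE
  read 'a': FREE → SEEK
  read 'a': SEEK → FREE
  end FREE, accepted

1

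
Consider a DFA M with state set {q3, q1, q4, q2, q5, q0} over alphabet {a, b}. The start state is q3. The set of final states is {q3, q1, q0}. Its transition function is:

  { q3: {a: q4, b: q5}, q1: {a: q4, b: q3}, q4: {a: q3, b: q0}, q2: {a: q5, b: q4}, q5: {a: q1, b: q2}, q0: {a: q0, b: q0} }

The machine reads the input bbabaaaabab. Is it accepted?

q3 → q5 → q2 → q5 → q2 → q5 → q1 → q4 → q3 → q5 → q1 → q3
End state q3 is accepting.

Yes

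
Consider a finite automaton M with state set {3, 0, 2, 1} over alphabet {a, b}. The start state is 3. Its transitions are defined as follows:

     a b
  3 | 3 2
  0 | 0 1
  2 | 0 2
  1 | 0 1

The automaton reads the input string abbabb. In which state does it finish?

start at 3
read 'a': 3 → 3
read 'b': 3 → 2
read 'b': 2 → 2
read 'a': 2 → 0
read 'b': 0 → 1
read 'b': 1 → 1

1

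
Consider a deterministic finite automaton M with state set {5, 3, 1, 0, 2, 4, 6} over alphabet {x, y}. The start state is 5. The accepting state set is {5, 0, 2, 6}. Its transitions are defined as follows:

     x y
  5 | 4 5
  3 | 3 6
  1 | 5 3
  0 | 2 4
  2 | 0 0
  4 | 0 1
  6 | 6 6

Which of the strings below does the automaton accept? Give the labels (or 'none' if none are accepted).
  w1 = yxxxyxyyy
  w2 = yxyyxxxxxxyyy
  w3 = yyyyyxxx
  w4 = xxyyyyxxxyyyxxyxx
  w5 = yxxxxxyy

w2, w3, w4

w1: 5 → 5 → 4 → 0 → 2 → 0 → 2 → 0 → 4 → 1  → end 1, rejected
w2: 5 → 5 → 4 → 1 → 3 → 3 → 3 → 3 → 3 → 3 → 3 → 6 → 6 → 6  → end 6, accepted
w3: 5 → 5 → 5 → 5 → 5 → 5 → 4 → 0 → 2  → end 2, accepted
w4: 5 → 4 → 0 → 4 → 1 → 3 → 6 → 6 → 6 → 6 → 6 → 6 → 6 → 6 → 6 → 6 → 6 → 6  → end 6, accepted
w5: 5 → 5 → 4 → 0 → 2 → 0 → 2 → 0 → 4  → end 4, rejected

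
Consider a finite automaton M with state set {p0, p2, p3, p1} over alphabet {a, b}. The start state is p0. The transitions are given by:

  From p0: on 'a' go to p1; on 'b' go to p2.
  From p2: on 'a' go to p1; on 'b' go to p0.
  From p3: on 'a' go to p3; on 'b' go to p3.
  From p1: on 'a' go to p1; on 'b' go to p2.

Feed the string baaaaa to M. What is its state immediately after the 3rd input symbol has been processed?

start at p0
read 'b': p0 → p2
read 'a': p2 → p1
read 'a': p1 → p1
After 3 symbols: p1.

p1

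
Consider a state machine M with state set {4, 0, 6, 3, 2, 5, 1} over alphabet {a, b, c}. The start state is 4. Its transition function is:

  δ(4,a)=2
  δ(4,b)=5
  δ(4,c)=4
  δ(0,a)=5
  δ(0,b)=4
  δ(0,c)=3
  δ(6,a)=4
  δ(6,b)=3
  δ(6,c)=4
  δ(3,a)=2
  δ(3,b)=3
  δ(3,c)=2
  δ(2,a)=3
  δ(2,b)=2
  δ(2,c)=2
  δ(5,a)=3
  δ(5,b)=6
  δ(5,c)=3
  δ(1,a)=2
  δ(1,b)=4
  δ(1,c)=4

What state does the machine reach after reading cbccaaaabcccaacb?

Trace: 4 -c-> 4 -b-> 5 -c-> 3 -c-> 2 -a-> 3 -a-> 2 -a-> 3 -a-> 2 -b-> 2 -c-> 2 -c-> 2 -c-> 2 -a-> 3 -a-> 2 -c-> 2 -b-> 2

2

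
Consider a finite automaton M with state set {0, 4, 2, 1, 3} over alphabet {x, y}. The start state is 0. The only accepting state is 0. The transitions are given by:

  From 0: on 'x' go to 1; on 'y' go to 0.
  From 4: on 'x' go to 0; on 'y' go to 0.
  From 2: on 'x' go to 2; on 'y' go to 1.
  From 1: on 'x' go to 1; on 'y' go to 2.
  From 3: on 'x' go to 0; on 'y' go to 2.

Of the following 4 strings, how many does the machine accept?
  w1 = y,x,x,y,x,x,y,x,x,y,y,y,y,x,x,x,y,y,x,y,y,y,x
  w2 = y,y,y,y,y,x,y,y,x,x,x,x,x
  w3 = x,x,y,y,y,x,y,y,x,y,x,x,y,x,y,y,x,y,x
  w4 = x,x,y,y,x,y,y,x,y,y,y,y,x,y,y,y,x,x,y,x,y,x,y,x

0

w1: 0 → 0 → 1 → 1 → 2 → 2 → 2 → 1 → 1 → 1 → 2 → 1 → 2 → 1 → 1 → 1 → 1 → 2 → 1 → 1 → 2 → 1 → 2 → 2  → end 2, rejected
w2: 0 → 0 → 0 → 0 → 0 → 0 → 1 → 2 → 1 → 1 → 1 → 1 → 1 → 1  → end 1, rejected
w3: 0 → 1 → 1 → 2 → 1 → 2 → 2 → 1 → 2 → 2 → 1 → 1 → 1 → 2 → 2 → 1 → 2 → 2 → 1 → 1  → end 1, rejected
w4: 0 → 1 → 1 → 2 → 1 → 1 → 2 → 1 → 1 → 2 → 1 → 2 → 1 → 1 → 2 → 1 → 2 → 2 → 2 → 1 → 1 → 2 → 2 → 1 → 1  → end 1, rejected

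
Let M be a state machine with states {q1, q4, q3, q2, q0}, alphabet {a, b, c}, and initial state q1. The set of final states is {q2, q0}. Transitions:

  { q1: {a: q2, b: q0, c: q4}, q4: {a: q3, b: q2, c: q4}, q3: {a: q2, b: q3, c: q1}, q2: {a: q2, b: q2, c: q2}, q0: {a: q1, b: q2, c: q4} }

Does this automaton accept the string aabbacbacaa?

Yes

start at q1
read 'a': q1 → q2
read 'a': q2 → q2
read 'b': q2 → q2
read 'b': q2 → q2
read 'a': q2 → q2
read 'c': q2 → q2
read 'b': q2 → q2
read 'a': q2 → q2
read 'c': q2 → q2
read 'a': q2 → q2
read 'a': q2 → q2
End state q2 is accepting.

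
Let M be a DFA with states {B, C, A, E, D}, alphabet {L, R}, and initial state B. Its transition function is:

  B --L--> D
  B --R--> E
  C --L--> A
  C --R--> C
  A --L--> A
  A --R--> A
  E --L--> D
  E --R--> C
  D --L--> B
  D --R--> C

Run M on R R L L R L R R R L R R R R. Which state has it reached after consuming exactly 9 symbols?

B → E → C → A → A → A → A → A → A → A
After 9 symbols: A.

A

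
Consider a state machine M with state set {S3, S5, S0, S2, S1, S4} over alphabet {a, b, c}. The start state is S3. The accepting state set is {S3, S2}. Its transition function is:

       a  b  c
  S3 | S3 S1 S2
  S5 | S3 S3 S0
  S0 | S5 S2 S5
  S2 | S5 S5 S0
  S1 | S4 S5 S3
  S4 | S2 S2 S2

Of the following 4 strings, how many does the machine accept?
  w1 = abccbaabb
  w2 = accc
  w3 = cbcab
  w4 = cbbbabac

1

w1: Trace: S3 -a-> S3 -b-> S1 -c-> S3 -c-> S2 -b-> S5 -a-> S3 -a-> S3 -b-> S1 -b-> S5  → end S5, rejected
w2: Trace: S3 -a-> S3 -c-> S2 -c-> S0 -c-> S5  → end S5, rejected
w3: Trace: S3 -c-> S2 -b-> S5 -c-> S0 -a-> S5 -b-> S3  → end S3, accepted
w4: Trace: S3 -c-> S2 -b-> S5 -b-> S3 -b-> S1 -a-> S4 -b-> S2 -a-> S5 -c-> S0  → end S0, rejected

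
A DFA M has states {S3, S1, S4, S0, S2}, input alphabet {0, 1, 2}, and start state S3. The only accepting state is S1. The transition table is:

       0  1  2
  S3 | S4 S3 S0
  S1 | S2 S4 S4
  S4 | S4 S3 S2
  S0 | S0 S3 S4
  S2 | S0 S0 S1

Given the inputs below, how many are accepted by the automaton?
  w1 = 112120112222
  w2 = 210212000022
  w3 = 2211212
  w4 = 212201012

2

w1: Trace: S3 -1-> S3 -1-> S3 -2-> S0 -1-> S3 -2-> S0 -0-> S0 -1-> S3 -1-> S3 -2-> S0 -2-> S4 -2-> S2 -2-> S1  → end S1, accepted
w2: Trace: S3 -2-> S0 -1-> S3 -0-> S4 -2-> S2 -1-> S0 -2-> S4 -0-> S4 -0-> S4 -0-> S4 -0-> S4 -2-> S2 -2-> S1  → end S1, accepted
w3: Trace: S3 -2-> S0 -2-> S4 -1-> S3 -1-> S3 -2-> S0 -1-> S3 -2-> S0  → end S0, rejected
w4: Trace: S3 -2-> S0 -1-> S3 -2-> S0 -2-> S4 -0-> S4 -1-> S3 -0-> S4 -1-> S3 -2-> S0  → end S0, rejected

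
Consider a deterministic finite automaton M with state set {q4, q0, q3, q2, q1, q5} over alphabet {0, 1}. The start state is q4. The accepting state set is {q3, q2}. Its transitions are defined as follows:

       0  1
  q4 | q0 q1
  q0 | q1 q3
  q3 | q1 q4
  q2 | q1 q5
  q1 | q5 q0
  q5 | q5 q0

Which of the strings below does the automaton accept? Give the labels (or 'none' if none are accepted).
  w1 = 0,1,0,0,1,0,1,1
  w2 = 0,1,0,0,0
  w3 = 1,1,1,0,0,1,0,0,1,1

w1, w3

w1: q4 → q0 → q3 → q1 → q5 → q0 → q1 → q0 → q3  → end q3, accepted
w2: q4 → q0 → q3 → q1 → q5 → q5  → end q5, rejected
w3: q4 → q1 → q0 → q3 → q1 → q5 → q0 → q1 → q5 → q0 → q3  → end q3, accepted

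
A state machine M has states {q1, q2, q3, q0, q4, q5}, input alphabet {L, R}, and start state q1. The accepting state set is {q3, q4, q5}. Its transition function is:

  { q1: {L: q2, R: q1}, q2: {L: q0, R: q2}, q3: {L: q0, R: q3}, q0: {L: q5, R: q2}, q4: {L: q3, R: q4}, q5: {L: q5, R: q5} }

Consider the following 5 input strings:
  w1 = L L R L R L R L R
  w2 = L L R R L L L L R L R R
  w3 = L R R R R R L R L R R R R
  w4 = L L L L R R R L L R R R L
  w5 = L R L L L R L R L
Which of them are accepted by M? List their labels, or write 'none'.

w2, w4, w5

w1: q1 → q2 → q0 → q2 → q0 → q2 → q0 → q2 → q0 → q2  → end q2, rejected
w2: q1 → q2 → q0 → q2 → q2 → q0 → q5 → q5 → q5 → q5 → q5 → q5 → q5  → end q5, accepted
w3: q1 → q2 → q2 → q2 → q2 → q2 → q2 → q0 → q2 → q0 → q2 → q2 → q2 → q2  → end q2, rejected
w4: q1 → q2 → q0 → q5 → q5 → q5 → q5 → q5 → q5 → q5 → q5 → q5 → q5 → q5  → end q5, accepted
w5: q1 → q2 → q2 → q0 → q5 → q5 → q5 → q5 → q5 → q5  → end q5, accepted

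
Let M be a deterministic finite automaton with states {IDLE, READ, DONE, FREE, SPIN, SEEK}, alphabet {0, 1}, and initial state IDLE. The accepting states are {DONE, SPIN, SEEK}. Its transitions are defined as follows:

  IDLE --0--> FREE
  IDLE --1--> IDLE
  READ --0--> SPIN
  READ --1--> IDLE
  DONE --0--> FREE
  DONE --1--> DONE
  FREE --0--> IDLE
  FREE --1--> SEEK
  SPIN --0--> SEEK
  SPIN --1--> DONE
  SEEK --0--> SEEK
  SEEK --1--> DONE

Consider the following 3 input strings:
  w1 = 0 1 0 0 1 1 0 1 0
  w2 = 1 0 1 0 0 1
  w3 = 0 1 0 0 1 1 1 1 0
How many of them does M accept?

w1:
  start at IDLE
  read '0': IDLE → FREE
  read '1': FREE → SEEK
  read '0': SEEK → SEEK
  read '0': SEEK → SEEK
  read '1': SEEK → DONE
  read '1': DONE → DONE
  read '0': DONE → FREE
  read '1': FREE → SEEK
  read '0': SEEK → SEEK
  end SEEK, accepted
w2:
  start at IDLE
  read '1': IDLE → IDLE
  read '0': IDLE → FREE
  read '1': FREE → SEEK
  read '0': SEEK → SEEK
  read '0': SEEK → SEEK
  read '1': SEEK → DONE
  end DONE, accepted
w3:
  start at IDLE
  read '0': IDLE → FREE
  read '1': FREE → SEEK
  read '0': SEEK → SEEK
  read '0': SEEK → SEEK
  read '1': SEEK → DONE
  read '1': DONE → DONE
  read '1': DONE → DONE
  read '1': DONE → DONE
  read '0': DONE → FREE
  end FREE, rejected

2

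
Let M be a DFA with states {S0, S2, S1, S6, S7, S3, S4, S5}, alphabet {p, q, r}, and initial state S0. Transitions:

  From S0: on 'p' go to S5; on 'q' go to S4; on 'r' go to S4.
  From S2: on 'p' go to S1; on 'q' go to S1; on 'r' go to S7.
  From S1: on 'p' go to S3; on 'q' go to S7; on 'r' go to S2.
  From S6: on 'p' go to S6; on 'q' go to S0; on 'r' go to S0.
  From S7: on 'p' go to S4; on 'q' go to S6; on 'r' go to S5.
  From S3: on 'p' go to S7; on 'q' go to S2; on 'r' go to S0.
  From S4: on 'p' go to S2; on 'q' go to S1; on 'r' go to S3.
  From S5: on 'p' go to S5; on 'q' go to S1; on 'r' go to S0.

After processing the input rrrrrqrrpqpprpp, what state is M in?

Trace: S0 -r-> S4 -r-> S3 -r-> S0 -r-> S4 -r-> S3 -q-> S2 -r-> S7 -r-> S5 -p-> S5 -q-> S1 -p-> S3 -p-> S7 -r-> S5 -p-> S5 -p-> S5

S5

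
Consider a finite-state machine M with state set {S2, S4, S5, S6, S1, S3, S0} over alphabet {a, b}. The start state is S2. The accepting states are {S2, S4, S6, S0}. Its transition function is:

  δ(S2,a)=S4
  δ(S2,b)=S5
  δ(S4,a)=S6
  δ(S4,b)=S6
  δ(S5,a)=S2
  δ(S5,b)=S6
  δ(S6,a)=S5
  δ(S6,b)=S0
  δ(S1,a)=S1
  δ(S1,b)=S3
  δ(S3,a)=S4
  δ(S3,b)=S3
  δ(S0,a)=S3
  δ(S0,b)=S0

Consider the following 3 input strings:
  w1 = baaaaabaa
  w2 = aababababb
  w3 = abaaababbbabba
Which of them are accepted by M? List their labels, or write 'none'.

w1:
  start at S2
  read 'b': S2 → S5
  read 'a': S5 → S2
  read 'a': S2 → S4
  read 'a': S4 → S6
  read 'a': S6 → S5
  read 'a': S5 → S2
  read 'b': S2 → S5
  read 'a': S5 → S2
  read 'a': S2 → S4
  end S4, accepted
w2:
  start at S2
  read 'a': S2 → S4
  read 'a': S4 → S6
  read 'b': S6 → S0
  read 'a': S0 → S3
  read 'b': S3 → S3
  read 'a': S3 → S4
  read 'b': S4 → S6
  read 'a': S6 → S5
  read 'b': S5 → S6
  read 'b': S6 → S0
  end S0, accepted
w3:
  start at S2
  read 'a': S2 → S4
  read 'b': S4 → S6
  read 'a': S6 → S5
  read 'a': S5 → S2
  read 'a': S2 → S4
  read 'b': S4 → S6
  read 'a': S6 → S5
  read 'b': S5 → S6
  read 'b': S6 → S0
  read 'b': S0 → S0
  read 'a': S0 → S3
  read 'b': S3 → S3
  read 'b': S3 → S3
  read 'a': S3 → S4
  end S4, accepted

w1, w2, w3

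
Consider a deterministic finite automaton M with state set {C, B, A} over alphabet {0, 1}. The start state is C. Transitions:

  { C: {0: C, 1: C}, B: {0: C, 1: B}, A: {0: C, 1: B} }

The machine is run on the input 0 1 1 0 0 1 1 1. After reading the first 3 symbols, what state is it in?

Trace: C -0-> C -1-> C -1-> C
After 3 symbols: C.

C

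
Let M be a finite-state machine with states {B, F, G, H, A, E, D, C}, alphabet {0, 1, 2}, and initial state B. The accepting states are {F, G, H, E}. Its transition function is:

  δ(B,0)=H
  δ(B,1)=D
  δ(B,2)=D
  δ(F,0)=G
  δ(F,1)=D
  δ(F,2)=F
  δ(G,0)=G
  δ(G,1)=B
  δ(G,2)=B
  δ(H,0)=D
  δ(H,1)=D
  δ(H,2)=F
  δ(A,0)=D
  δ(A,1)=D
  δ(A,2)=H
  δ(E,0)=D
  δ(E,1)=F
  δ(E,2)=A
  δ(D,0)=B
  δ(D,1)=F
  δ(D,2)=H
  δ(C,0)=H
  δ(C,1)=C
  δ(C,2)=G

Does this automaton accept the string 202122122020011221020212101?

B → D → B → D → F → F → F → D → H → F → G → B → H → D → F → D → H → F → D → B → D → B → D → F → F → D → B → D
End state D is not accepting.

No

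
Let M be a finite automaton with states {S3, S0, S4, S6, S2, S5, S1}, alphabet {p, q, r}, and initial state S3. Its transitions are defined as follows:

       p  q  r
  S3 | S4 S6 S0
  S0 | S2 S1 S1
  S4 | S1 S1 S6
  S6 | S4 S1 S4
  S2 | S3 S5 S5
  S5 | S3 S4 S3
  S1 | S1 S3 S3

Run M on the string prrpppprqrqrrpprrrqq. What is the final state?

S1

start at S3
read 'p': S3 → S4
read 'r': S4 → S6
read 'r': S6 → S4
read 'p': S4 → S1
read 'p': S1 → S1
read 'p': S1 → S1
read 'p': S1 → S1
read 'r': S1 → S3
read 'q': S3 → S6
read 'r': S6 → S4
read 'q': S4 → S1
read 'r': S1 → S3
read 'r': S3 → S0
read 'p': S0 → S2
read 'p': S2 → S3
read 'r': S3 → S0
read 'r': S0 → S1
read 'r': S1 → S3
read 'q': S3 → S6
read 'q': S6 → S1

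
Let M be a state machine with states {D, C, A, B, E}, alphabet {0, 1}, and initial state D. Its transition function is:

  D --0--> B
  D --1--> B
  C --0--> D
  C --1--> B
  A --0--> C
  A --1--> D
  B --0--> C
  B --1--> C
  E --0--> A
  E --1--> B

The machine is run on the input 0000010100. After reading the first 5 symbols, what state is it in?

C

start at D
read '0': D → B
read '0': B → C
read '0': C → D
read '0': D → B
read '0': B → C
After 5 symbols: C.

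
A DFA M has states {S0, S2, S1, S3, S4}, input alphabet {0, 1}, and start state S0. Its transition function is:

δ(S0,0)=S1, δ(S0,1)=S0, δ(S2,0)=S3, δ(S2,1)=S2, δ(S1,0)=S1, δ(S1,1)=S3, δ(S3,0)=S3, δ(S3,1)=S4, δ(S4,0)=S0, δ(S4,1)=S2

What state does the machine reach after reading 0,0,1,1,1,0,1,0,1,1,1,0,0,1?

S3

Trace: S0 -0-> S1 -0-> S1 -1-> S3 -1-> S4 -1-> S2 -0-> S3 -1-> S4 -0-> S0 -1-> S0 -1-> S0 -1-> S0 -0-> S1 -0-> S1 -1-> S3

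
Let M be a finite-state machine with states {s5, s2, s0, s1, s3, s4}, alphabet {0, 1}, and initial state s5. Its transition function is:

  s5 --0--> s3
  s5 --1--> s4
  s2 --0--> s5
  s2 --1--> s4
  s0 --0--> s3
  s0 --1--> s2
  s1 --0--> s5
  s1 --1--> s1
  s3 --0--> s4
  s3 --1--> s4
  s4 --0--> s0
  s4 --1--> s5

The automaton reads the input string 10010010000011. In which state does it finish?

start at s5
read '1': s5 → s4
read '0': s4 → s0
read '0': s0 → s3
read '1': s3 → s4
read '0': s4 → s0
read '0': s0 → s3
read '1': s3 → s4
read '0': s4 → s0
read '0': s0 → s3
read '0': s3 → s4
read '0': s4 → s0
read '0': s0 → s3
read '1': s3 → s4
read '1': s4 → s5

s5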